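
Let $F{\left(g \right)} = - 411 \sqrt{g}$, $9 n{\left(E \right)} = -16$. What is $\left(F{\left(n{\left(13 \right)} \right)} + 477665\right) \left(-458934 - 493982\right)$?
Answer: $-455174621140 + 522197968 i \approx -4.5517 \cdot 10^{11} + 5.222 \cdot 10^{8} i$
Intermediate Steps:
$n{\left(E \right)} = - \frac{16}{9}$ ($n{\left(E \right)} = \frac{1}{9} \left(-16\right) = - \frac{16}{9}$)
$\left(F{\left(n{\left(13 \right)} \right)} + 477665\right) \left(-458934 - 493982\right) = \left(- 411 \sqrt{- \frac{16}{9}} + 477665\right) \left(-458934 - 493982\right) = \left(- 411 \frac{4 i}{3} + 477665\right) \left(-952916\right) = \left(- 548 i + 477665\right) \left(-952916\right) = \left(477665 - 548 i\right) \left(-952916\right) = -455174621140 + 522197968 i$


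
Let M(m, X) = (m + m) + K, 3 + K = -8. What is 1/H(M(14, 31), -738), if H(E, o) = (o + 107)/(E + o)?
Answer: 721/631 ≈ 1.1426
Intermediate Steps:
K = -11 (K = -3 - 8 = -11)
M(m, X) = -11 + 2*m (M(m, X) = (m + m) - 11 = 2*m - 11 = -11 + 2*m)
H(E, o) = (107 + o)/(E + o)
1/H(M(14, 31), -738) = 1/((107 - 738)/((-11 + 2*14) - 738)) = 1/(-631/((-11 + 28) - 738)) = 1/(-631/(17 - 738)) = 1/(-631/(-721)) = 1/(-1/721*(-631)) = 1/(631/721) = 721/631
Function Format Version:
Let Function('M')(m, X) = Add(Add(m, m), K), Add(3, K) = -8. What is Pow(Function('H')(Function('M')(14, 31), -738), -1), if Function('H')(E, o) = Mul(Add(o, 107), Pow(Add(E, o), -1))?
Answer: Rational(721, 631) ≈ 1.1426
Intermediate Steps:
K = -11 (K = Add(-3, -8) = -11)
Function('M')(m, X) = Add(-11, Mul(2, m)) (Function('M')(m, X) = Add(Add(m, m), -11) = Add(Mul(2, m), -11) = Add(-11, Mul(2, m)))
Function('H')(E, o) = Mul(Pow(Add(E, o), -1), Add(107, o)) (Function('H')(E, o) = Mul(Add(107, o), Pow(Add(E, o), -1)) = Mul(Pow(Add(E, o), -1), Add(107, o)))
Pow(Function('H')(Function('M')(14, 31), -738), -1) = Pow(Mul(Pow(Add(Add(-11, Mul(2, 14)), -738), -1), Add(107, -738)), -1) = Pow(Mul(Pow(Add(Add(-11, 28), -738), -1), -631), -1) = Pow(Mul(Pow(Add(17, -738), -1), -631), -1) = Pow(Mul(Pow(-721, -1), -631), -1) = Pow(Mul(Rational(-1, 721), -631), -1) = Pow(Rational(631, 721), -1) = Rational(721, 631)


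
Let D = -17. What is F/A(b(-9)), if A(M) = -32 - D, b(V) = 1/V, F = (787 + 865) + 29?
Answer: -1681/15 ≈ -112.07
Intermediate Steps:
F = 1681 (F = 1652 + 29 = 1681)
A(M) = -15 (A(M) = -32 - 1*(-17) = -32 + 17 = -15)
F/A(b(-9)) = 1681/(-15) = 1681*(-1/15) = -1681/15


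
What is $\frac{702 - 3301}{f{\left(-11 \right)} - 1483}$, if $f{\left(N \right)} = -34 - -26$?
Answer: $\frac{2599}{1491} \approx 1.7431$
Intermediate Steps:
$f{\left(N \right)} = -8$ ($f{\left(N \right)} = -34 + 26 = -8$)
$\frac{702 - 3301}{f{\left(-11 \right)} - 1483} = \frac{702 - 3301}{-8 - 1483} = - \frac{2599}{-1491} = \left(-2599\right) \left(- \frac{1}{1491}\right) = \frac{2599}{1491}$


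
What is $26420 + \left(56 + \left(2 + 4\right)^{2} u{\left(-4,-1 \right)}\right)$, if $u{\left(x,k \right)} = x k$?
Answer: $26620$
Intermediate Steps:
$u{\left(x,k \right)} = k x$
$26420 + \left(56 + \left(2 + 4\right)^{2} u{\left(-4,-1 \right)}\right) = 26420 + \left(56 + \left(2 + 4\right)^{2} \left(\left(-1\right) \left(-4\right)\right)\right) = 26420 + \left(56 + 6^{2} \cdot 4\right) = 26420 + \left(56 + 36 \cdot 4\right) = 26420 + \left(56 + 144\right) = 26420 + 200 = 26620$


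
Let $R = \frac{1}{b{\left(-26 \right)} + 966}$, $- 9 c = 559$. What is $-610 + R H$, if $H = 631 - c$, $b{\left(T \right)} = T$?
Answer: $- \frac{2577181}{4230} \approx -609.26$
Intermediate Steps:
$c = - \frac{559}{9}$ ($c = \left(- \frac{1}{9}\right) 559 = - \frac{559}{9} \approx -62.111$)
$R = \frac{1}{940}$ ($R = \frac{1}{-26 + 966} = \frac{1}{940} \approx 0.0010638$)
$H = \frac{6238}{9}$ ($H = 631 - - \frac{559}{9} = 631 + \frac{559}{9} = \frac{6238}{9} \approx 693.11$)
$-610 + R H = -610 + \frac{1}{940} \cdot \frac{6238}{9} = -610 + \frac{3119}{4230} = - \frac{2577181}{4230}$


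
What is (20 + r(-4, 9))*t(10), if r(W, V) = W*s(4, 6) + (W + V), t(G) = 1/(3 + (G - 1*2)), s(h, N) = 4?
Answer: 9/11 ≈ 0.81818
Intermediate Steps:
t(G) = 1/(1 + G) (t(G) = 1/(3 + (G - 2)) = 1/(3 + (-2 + G)) = 1/(1 + G))
r(W, V) = V + 5*W (r(W, V) = W*4 + (W + V) = 4*W + (V + W) = V + 5*W)
(20 + r(-4, 9))*t(10) = (20 + (9 + 5*(-4)))/(1 + 10) = (20 + (9 - 20))/11 = (20 - 11)*(1/11) = 9*(1/11) = 9/11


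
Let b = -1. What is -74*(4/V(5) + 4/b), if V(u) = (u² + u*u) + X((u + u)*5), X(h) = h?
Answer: 7326/25 ≈ 293.04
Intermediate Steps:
V(u) = 2*u² + 10*u (V(u) = (u² + u*u) + (u + u)*5 = (u² + u²) + (2*u)*5 = 2*u² + 10*u)
-74*(4/V(5) + 4/b) = -74*(4/((2*5*(5 + 5))) + 4/(-1)) = -74*(4/((2*5*10)) + 4*(-1)) = -74*(4/100 - 4) = -74*(4*(1/100) - 4) = -74*(1/25 - 4) = -74*(-99/25) = 7326/25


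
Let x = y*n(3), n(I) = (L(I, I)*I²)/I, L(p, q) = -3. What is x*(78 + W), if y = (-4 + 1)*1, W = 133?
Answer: 5697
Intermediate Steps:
n(I) = -3*I (n(I) = (-3*I²)/I = -3*I)
y = -3 (y = -3*1 = -3)
x = 27 (x = -(-9)*3 = -3*(-9) = 27)
x*(78 + W) = 27*(78 + 133) = 27*211 = 5697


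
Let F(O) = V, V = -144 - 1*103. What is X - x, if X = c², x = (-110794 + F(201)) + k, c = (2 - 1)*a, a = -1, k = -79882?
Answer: 190924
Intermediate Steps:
V = -247 (V = -144 - 103 = -247)
F(O) = -247
c = -1 (c = (2 - 1)*(-1) = 1*(-1) = -1)
x = -190923 (x = (-110794 - 247) - 79882 = -111041 - 79882 = -190923)
X = 1 (X = (-1)² = 1)
X - x = 1 - 1*(-190923) = 1 + 190923 = 190924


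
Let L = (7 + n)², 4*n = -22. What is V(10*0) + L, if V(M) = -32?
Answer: -119/4 ≈ -29.750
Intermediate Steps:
n = -11/2 (n = (¼)*(-22) = -11/2 ≈ -5.5000)
L = 9/4 (L = (7 - 11/2)² = (3/2)² = 9/4 ≈ 2.2500)
V(10*0) + L = -32 + 9/4 = -119/4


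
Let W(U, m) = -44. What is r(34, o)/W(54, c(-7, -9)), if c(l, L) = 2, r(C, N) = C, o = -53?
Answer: -17/22 ≈ -0.77273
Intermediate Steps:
r(34, o)/W(54, c(-7, -9)) = 34/(-44) = 34*(-1/44) = -17/22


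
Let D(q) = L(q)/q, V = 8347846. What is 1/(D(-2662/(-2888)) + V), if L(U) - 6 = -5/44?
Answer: 14641/122220906785 ≈ 1.1979e-7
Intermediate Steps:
L(U) = 259/44 (L(U) = 6 - 5/44 = 259/44)
D(q) = 259/(44*q)
1/(D(-2662/(-2888)) + V) = 1/(259/(44*((-2662/(-2888)))) + 8347846) = 1/(259/(44*((-2662*(-1/2888)))) + 8347846) = 1/(259/(44*(1331/1444)) + 8347846) = 1/((259/44)*(1444/1331) + 8347846) = 1/(93499/14641 + 8347846) = 1/(122220906785/14641) = 14641/122220906785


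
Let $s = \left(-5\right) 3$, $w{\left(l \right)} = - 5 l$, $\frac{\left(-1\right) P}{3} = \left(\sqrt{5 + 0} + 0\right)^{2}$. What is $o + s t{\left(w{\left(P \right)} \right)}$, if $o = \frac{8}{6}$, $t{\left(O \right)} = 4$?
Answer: $- \frac{176}{3} \approx -58.667$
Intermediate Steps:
$P = -15$ ($P = - 3 \left(\sqrt{5 + 0} + 0\right)^{2} = - 3 \left(\sqrt{5} + 0\right)^{2} = - 3 \left(\sqrt{5}\right)^{2} = \left(-3\right) 5 = -15$)
$s = -15$
$o = \frac{4}{3}$ ($o = 8 \cdot \frac{1}{6} = \frac{4}{3} \approx 1.3333$)
$o + s t{\left(w{\left(P \right)} \right)} = \frac{4}{3} - 60 = - \frac{176}{3}$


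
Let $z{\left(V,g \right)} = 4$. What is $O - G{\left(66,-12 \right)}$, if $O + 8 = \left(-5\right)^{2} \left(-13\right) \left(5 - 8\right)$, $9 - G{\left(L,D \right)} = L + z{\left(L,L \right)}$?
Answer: $1028$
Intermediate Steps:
$G{\left(L,D \right)} = 5 - L$ ($G{\left(L,D \right)} = 9 - \left(L + 4\right) = 9 - \left(4 + L\right) = 5 - L$)
$O = 967$ ($O = -8 + \left(-5\right)^{2} \left(-13\right) \left(5 - 8\right) = -8 + 25 \left(-13\right) \left(-3\right) = -8 - -975 = -8 + 975 = 967$)
$O - G{\left(66,-12 \right)} = 967 - \left(5 - 66\right) = 967 - -61 = 967 + 61 = 1028$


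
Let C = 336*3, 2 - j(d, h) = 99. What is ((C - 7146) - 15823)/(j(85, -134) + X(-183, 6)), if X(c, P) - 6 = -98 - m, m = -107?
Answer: 21961/82 ≈ 267.82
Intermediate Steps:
j(d, h) = -97 (j(d, h) = 2 - 1*99 = 2 - 99 = -97)
C = 1008
X(c, P) = 15 (X(c, P) = 6 + (-98 - 1*(-107)) = 6 + (-98 + 107) = 6 + 9 = 15)
((C - 7146) - 15823)/(j(85, -134) + X(-183, 6)) = ((1008 - 7146) - 15823)/(-97 + 15) = (-6138 - 15823)/(-82) = -21961*(-1/82) = 21961/82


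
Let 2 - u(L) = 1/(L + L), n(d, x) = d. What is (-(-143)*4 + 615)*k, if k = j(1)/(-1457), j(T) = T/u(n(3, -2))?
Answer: -7122/16027 ≈ -0.44438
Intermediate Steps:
u(L) = 2 - 1/(2*L) (u(L) = 2 - 1/(L + L) = 2 - 1/(2*L))
j(T) = 6*T/11 (j(T) = T/(2 - ½/3) = T/(2 - ½*⅓) = T/(2 - ⅙) = T/(11/6) = T*(6/11) = 6*T/11)
k = -6/16027 (k = ((6/11)*1)/(-1457) = (6/11)*(-1/1457) = -6/16027 ≈ -0.00037437)
(-(-143)*4 + 615)*k = (-(-143)*4 + 615)*(-6/16027) = (-1*(-572) + 615)*(-6/16027) = (572 + 615)*(-6/16027) = 1187*(-6/16027) = -7122/16027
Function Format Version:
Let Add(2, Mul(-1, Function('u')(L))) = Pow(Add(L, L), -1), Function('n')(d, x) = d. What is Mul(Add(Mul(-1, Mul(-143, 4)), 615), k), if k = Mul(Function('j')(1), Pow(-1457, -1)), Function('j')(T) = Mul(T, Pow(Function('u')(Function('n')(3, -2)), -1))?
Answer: Rational(-7122, 16027) ≈ -0.44438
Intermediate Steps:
Function('u')(L) = Add(2, Mul(Rational(-1, 2), Pow(L, -1))) (Function('u')(L) = Add(2, Mul(-1, Pow(Add(L, L), -1))) = Add(2, Mul(-1, Pow(Mul(2, L), -1))) = Add(2, Mul(-1, Mul(Rational(1, 2), Pow(L, -1)))) = Add(2, Mul(Rational(-1, 2), Pow(L, -1))))
Function('j')(T) = Mul(Rational(6, 11), T) (Function('j')(T) = Mul(T, Pow(Add(2, Mul(Rational(-1, 2), Pow(3, -1))), -1)) = Mul(T, Pow(Add(2, Mul(Rational(-1, 2), Rational(1, 3))), -1)) = Mul(T, Pow(Add(2, Rational(-1, 6)), -1)) = Mul(T, Pow(Rational(11, 6), -1)) = Mul(T, Rational(6, 11)) = Mul(Rational(6, 11), T))
k = Rational(-6, 16027) (k = Mul(Mul(Rational(6, 11), 1), Pow(-1457, -1)) = Mul(Rational(6, 11), Rational(-1, 1457)) = Rational(-6, 16027) ≈ -0.00037437)
Mul(Add(Mul(-1, Mul(-143, 4)), 615), k) = Mul(Add(Mul(-1, Mul(-143, 4)), 615), Rational(-6, 16027)) = Mul(Add(Mul(-1, -572), 615), Rational(-6, 16027)) = Mul(Add(572, 615), Rational(-6, 16027)) = Mul(1187, Rational(-6, 16027)) = Rational(-7122, 16027)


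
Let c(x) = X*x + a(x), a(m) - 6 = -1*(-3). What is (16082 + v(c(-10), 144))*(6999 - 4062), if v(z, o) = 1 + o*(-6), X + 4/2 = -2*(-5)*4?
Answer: 44698203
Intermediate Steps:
a(m) = 9 (a(m) = 6 - 1*(-3) = 6 + 3 = 9)
X = 38 (X = -2 - 2*(-5)*4 = -2 + 10*4 = -2 + 40 = 38)
c(x) = 9 + 38*x (c(x) = 38*x + 9 = 9 + 38*x)
v(z, o) = 1 - 6*o
(16082 + v(c(-10), 144))*(6999 - 4062) = (16082 + (1 - 6*144))*(6999 - 4062) = (16082 + (1 - 864))*2937 = (16082 - 863)*2937 = 15219*2937 = 44698203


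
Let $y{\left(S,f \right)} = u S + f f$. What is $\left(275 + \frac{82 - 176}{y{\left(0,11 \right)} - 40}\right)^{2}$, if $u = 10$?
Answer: $\frac{491996761}{6561} \approx 74988.0$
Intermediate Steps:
$y{\left(S,f \right)} = f^{2} + 10 S$ ($y{\left(S,f \right)} = 10 S + f f = 10 S + f^{2} = f^{2} + 10 S$)
$\left(275 + \frac{82 - 176}{y{\left(0,11 \right)} - 40}\right)^{2} = \left(275 + \frac{82 - 176}{\left(11^{2} + 10 \cdot 0\right) - 40}\right)^{2} = \left(275 - \frac{94}{\left(121 + 0\right) - 40}\right)^{2} = \left(275 - \frac{94}{121 - 40}\right)^{2} = \left(275 - \frac{94}{81}\right)^{2} = \left(\frac{22181}{81}\right)^{2} = \frac{491996761}{6561}$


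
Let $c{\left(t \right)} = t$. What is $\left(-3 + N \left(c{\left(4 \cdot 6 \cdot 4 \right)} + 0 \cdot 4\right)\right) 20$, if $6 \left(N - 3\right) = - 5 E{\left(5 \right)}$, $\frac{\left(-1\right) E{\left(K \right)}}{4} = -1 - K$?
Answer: $-32700$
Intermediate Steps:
$E{\left(K \right)} = 4 + 4 K$ ($E{\left(K \right)} = - 4 \left(-1 - K\right) = 4 + 4 K$)
$N = -17$ ($N = 3 + \frac{\left(-5\right) \left(4 + 4 \cdot 5\right)}{6} = 3 + \frac{\left(-5\right) \left(4 + 20\right)}{6} = 3 + \frac{\left(-5\right) 24}{6} = 3 + \frac{1}{6} \left(-120\right) = 3 - 20 = -17$)
$\left(-3 + N \left(c{\left(4 \cdot 6 \cdot 4 \right)} + 0 \cdot 4\right)\right) 20 = \left(-3 - 17 \left(4 \cdot 6 \cdot 4 + 0 \cdot 4\right)\right) 20 = \left(-3 - 17 \left(24 \cdot 4 + 0\right)\right) 20 = \left(-3 - 17 \left(96 + 0\right)\right) 20 = \left(-3 - 1632\right) 20 = \left(-1635\right) 20 = -32700$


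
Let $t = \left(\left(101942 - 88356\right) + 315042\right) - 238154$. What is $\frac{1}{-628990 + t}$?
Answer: $- \frac{1}{538516} \approx -1.857 \cdot 10^{-6}$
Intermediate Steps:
$t = 90474$ ($t = \left(\left(101942 - 88356\right) + 315042\right) - 238154 = \left(13586 + 315042\right) - 238154 = 328628 - 238154 = 90474$)
$\frac{1}{-628990 + t} = \frac{1}{-628990 + 90474} = \frac{1}{-538516} = - \frac{1}{538516}$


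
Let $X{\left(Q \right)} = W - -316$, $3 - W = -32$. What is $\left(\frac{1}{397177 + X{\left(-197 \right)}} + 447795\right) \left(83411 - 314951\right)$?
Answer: $- \frac{606127627841205}{5846} \approx -1.0368 \cdot 10^{11}$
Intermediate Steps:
$W = 35$ ($W = 3 - -32 = 3 + 32 = 35$)
$X{\left(Q \right)} = 351$ ($X{\left(Q \right)} = 35 - -316 = 35 + 316 = 351$)
$\left(\frac{1}{397177 + X{\left(-197 \right)}} + 447795\right) \left(83411 - 314951\right) = \left(\frac{1}{397177 + 351} + 447795\right) \left(83411 - 314951\right) = \left(\frac{1}{397528} + 447795\right) \left(-231540\right) = \frac{178011050761}{397528} \left(-231540\right) = - \frac{606127627841205}{5846}$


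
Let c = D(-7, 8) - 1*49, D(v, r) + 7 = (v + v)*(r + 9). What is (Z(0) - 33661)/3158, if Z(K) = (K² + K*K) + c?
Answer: -33955/3158 ≈ -10.752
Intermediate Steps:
D(v, r) = -7 + 2*v*(9 + r) (D(v, r) = -7 + (v + v)*(r + 9) = -7 + (2*v)*(9 + r) = -7 + 2*v*(9 + r))
c = -294 (c = (-7 + 18*(-7) + 2*8*(-7)) - 1*49 = (-7 - 126 - 112) - 49 = -245 - 49 = -294)
Z(K) = -294 + 2*K² (Z(K) = (K² + K*K) - 294 = (K² + K²) - 294 = 2*K² - 294 = -294 + 2*K²)
(Z(0) - 33661)/3158 = ((-294 + 2*0²) - 33661)/3158 = ((-294 + 2*0) - 33661)*(1/3158) = ((-294 + 0) - 33661)*(1/3158) = (-294 - 33661)*(1/3158) = -33955*1/3158 = -33955/3158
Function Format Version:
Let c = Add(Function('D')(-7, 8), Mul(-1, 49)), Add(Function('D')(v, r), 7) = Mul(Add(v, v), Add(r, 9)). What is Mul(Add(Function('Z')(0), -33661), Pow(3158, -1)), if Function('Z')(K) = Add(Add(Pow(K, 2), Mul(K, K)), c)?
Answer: Rational(-33955, 3158) ≈ -10.752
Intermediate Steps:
Function('D')(v, r) = Add(-7, Mul(2, v, Add(9, r))) (Function('D')(v, r) = Add(-7, Mul(Add(v, v), Add(r, 9))) = Add(-7, Mul(Mul(2, v), Add(9, r))) = Add(-7, Mul(2, v, Add(9, r))))
c = -294 (c = Add(Add(-7, Mul(18, -7), Mul(2, 8, -7)), Mul(-1, 49)) = Add(Add(-7, -126, -112), -49) = Add(-245, -49) = -294)
Function('Z')(K) = Add(-294, Mul(2, Pow(K, 2))) (Function('Z')(K) = Add(Add(Pow(K, 2), Mul(K, K)), -294) = Add(Add(Pow(K, 2), Pow(K, 2)), -294) = Add(Mul(2, Pow(K, 2)), -294) = Add(-294, Mul(2, Pow(K, 2))))
Mul(Add(Function('Z')(0), -33661), Pow(3158, -1)) = Mul(Add(Add(-294, Mul(2, Pow(0, 2))), -33661), Pow(3158, -1)) = Mul(Add(Add(-294, Mul(2, 0)), -33661), Rational(1, 3158)) = Mul(Add(Add(-294, 0), -33661), Rational(1, 3158)) = Mul(Add(-294, -33661), Rational(1, 3158)) = Mul(-33955, Rational(1, 3158)) = Rational(-33955, 3158)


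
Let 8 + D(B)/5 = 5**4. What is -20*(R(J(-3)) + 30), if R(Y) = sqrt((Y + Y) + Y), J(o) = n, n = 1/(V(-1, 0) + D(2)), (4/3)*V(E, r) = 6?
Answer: -600 - 20*sqrt(37074)/6179 ≈ -600.62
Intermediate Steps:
V(E, r) = 9/2 (V(E, r) = (3/4)*6 = 9/2)
D(B) = 3085 (D(B) = -40 + 5*5**4 = -40 + 5*625 = -40 + 3125 = 3085)
n = 2/6179 (n = 1/(9/2 + 3085) = 1/(6179/2) = 2/6179 ≈ 0.00032368)
J(o) = 2/6179
R(Y) = sqrt(3)*sqrt(Y) (R(Y) = sqrt(2*Y + Y) = sqrt(3*Y) = sqrt(3)*sqrt(Y))
-20*(R(J(-3)) + 30) = -20*(sqrt(3)*sqrt(2/6179) + 30) = -20*(sqrt(3)*(sqrt(12358)/6179) + 30) = -20*(sqrt(37074)/6179 + 30) = -20*(30 + sqrt(37074)/6179) = -600 - 20*sqrt(37074)/6179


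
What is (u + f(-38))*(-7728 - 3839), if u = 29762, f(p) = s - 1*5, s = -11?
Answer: -344071982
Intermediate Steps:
f(p) = -16 (f(p) = -11 - 1*5 = -11 - 5 = -16)
(u + f(-38))*(-7728 - 3839) = (29762 - 16)*(-7728 - 3839) = 29746*(-11567) = -344071982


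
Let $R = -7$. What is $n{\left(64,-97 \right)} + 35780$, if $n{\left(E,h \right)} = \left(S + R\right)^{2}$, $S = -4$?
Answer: $35901$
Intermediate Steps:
$n{\left(E,h \right)} = 121$ ($n{\left(E,h \right)} = \left(-4 - 7\right)^{2} = \left(-11\right)^{2} = 121$)
$n{\left(64,-97 \right)} + 35780 = 121 + 35780 = 35901$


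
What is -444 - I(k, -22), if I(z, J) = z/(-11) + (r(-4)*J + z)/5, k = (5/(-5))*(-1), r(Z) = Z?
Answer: -25394/55 ≈ -461.71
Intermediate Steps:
k = 1 (k = (5*(-⅕))*(-1) = -1*(-1) = 1)
I(z, J) = -4*J/5 + 6*z/55 (I(z, J) = z/(-11) + (-4*J + z)/5 = z*(-1/11) + (z - 4*J)*(⅕) = -z/11 + (-4*J/5 + z/5) = -4*J/5 + 6*z/55)
-444 - I(k, -22) = -444 - (-⅘*(-22) + (6/55)*1) = -444 - (88/5 + 6/55) = -444 - 1*974/55 = -444 - 974/55 = -25394/55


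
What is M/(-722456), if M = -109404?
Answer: 27351/180614 ≈ 0.15143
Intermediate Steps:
M/(-722456) = -109404/(-722456) = -109404*(-1/722456) = 27351/180614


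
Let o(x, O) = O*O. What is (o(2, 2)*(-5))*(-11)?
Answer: 220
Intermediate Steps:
o(x, O) = O**2
(o(2, 2)*(-5))*(-11) = (2**2*(-5))*(-11) = (4*(-5))*(-11) = -20*(-11) = 220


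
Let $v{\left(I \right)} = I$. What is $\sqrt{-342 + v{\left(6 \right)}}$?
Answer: $4 i \sqrt{21} \approx 18.33 i$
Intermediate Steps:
$\sqrt{-342 + v{\left(6 \right)}} = \sqrt{-342 + 6} = \sqrt{-336} = 4 i \sqrt{21}$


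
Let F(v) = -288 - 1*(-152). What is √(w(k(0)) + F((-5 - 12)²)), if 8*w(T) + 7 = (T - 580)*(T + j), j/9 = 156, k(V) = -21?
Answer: I*√416139/2 ≈ 322.54*I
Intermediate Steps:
j = 1404 (j = 9*156 = 1404)
F(v) = -136 (F(v) = -288 + 152 = -136)
w(T) = -7/8 + (-580 + T)*(1404 + T)/8 (w(T) = -7/8 + ((T - 580)*(T + 1404))/8 = -7/8 + ((-580 + T)*(1404 + T))/8 = -7/8 + (-580 + T)*(1404 + T)/8)
√(w(k(0)) + F((-5 - 12)²)) = √((-814327/8 + 103*(-21) + (⅛)*(-21)²) - 136) = √((-814327/8 - 2163 + (⅛)*441) - 136) = √((-814327/8 - 2163 + 441/8) - 136) = √(-415595/4 - 136) = √(-416139/4) = I*√416139/2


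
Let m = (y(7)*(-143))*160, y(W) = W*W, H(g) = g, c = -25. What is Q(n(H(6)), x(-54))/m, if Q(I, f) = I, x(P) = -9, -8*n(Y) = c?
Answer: -5/1793792 ≈ -2.7874e-6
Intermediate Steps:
n(Y) = 25/8 (n(Y) = -1/8*(-25) = 25/8)
y(W) = W**2
m = -1121120 (m = (7**2*(-143))*160 = (49*(-143))*160 = -7007*160 = -1121120)
Q(n(H(6)), x(-54))/m = (25/8)/(-1121120) = (25/8)*(-1/1121120) = -5/1793792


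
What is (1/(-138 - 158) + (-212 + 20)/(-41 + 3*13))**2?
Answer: 807412225/87616 ≈ 9215.3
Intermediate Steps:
(1/(-138 - 158) + (-212 + 20)/(-41 + 3*13))**2 = (1/(-296) - 192/(-41 + 39))**2 = (-1/296 - 192/(-2))**2 = (-1/296 - 192*(-1/2))**2 = (-1/296 + 96)**2 = (28415/296)**2 = 807412225/87616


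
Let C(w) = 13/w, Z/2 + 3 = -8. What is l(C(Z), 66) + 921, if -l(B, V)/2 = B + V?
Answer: 8692/11 ≈ 790.18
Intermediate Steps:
Z = -22 (Z = -6 + 2*(-8) = -6 - 16 = -22)
l(B, V) = -2*B - 2*V (l(B, V) = -2*(B + V) = -2*B - 2*V)
l(C(Z), 66) + 921 = (-26/(-22) - 2*66) + 921 = (-26*(-1)/22 - 132) + 921 = (-2*(-13/22) - 132) + 921 = (13/11 - 132) + 921 = -1439/11 + 921 = 8692/11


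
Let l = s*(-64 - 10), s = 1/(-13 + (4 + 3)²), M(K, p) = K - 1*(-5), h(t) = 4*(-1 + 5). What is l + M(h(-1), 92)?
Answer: 341/18 ≈ 18.944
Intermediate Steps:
h(t) = 16 (h(t) = 4*4 = 16)
M(K, p) = 5 + K (M(K, p) = K + 5 = 5 + K)
s = 1/36 (s = 1/(-13 + 7²) = 1/(-13 + 49) = 1/36 ≈ 0.027778)
l = -37/18 (l = (-64 - 10)/36 = (1/36)*(-74) = -37/18 ≈ -2.0556)
l + M(h(-1), 92) = -37/18 + (5 + 16) = -37/18 + 21 = 341/18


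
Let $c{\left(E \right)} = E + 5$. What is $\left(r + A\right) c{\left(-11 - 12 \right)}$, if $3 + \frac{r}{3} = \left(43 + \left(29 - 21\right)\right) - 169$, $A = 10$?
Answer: $6354$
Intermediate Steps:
$c{\left(E \right)} = 5 + E$
$r = -363$ ($r = -9 + 3 \left(\left(43 + \left(29 - 21\right)\right) - 169\right) = -9 + 3 \left(\left(43 + 8\right) - 169\right) = -9 + 3 \left(51 - 169\right) = -9 + 3 \left(-118\right) = -9 - 354 = -363$)
$\left(r + A\right) c{\left(-11 - 12 \right)} = \left(-363 + 10\right) \left(5 - 23\right) = - 353 \left(5 - 23\right) = \left(-353\right) \left(-18\right) = 6354$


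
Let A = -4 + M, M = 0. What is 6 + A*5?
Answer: -14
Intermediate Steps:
A = -4 (A = -4 + 0 = -4)
6 + A*5 = 6 - 4*5 = 6 - 20 = -14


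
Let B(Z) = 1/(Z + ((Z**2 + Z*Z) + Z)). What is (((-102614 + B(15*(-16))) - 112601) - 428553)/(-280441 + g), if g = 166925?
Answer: 73853064959/13022555520 ≈ 5.6712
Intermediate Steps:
B(Z) = 1/(2*Z + 2*Z**2) (B(Z) = 1/(Z + ((Z**2 + Z**2) + Z)) = 1/(Z + (2*Z**2 + Z)) = 1/(Z + (Z + 2*Z**2)) = 1/(2*Z + 2*Z**2))
(((-102614 + B(15*(-16))) - 112601) - 428553)/(-280441 + g) = (((-102614 + 1/(2*((15*(-16)))*(1 + 15*(-16)))) - 112601) - 428553)/(-280441 + 166925) = (((-102614 + (1/2)/(-240*(1 - 240))) - 112601) - 428553)/(-113516) = (((-102614 + (1/2)*(-1/240)/(-239)) - 112601) - 428553)*(-1/113516) = (((-102614 + (1/2)*(-1/240)*(-1/239)) - 112601) - 428553)*(-1/113516) = (((-102614 + 1/114720) - 112601) - 428553)*(-1/113516) = ((-11771878079/114720 - 112601) - 428553)*(-1/113516) = (-24689464799/114720 - 428553)*(-1/113516) = -73853064959/114720*(-1/113516) = 73853064959/13022555520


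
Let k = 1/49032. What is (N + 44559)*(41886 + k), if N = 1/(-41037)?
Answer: 1877714418331309873/1006063092 ≈ 1.8664e+9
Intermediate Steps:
N = -1/41037 ≈ -2.4368e-5
k = 1/49032 ≈ 2.0395e-5
(N + 44559)*(41886 + k) = (-1/41037 + 44559)*(41886 + 1/49032) = (1828567682/41037)*(2053754353/49032) = 1877714418331309873/1006063092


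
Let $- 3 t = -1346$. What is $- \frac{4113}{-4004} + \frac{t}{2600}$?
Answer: $\frac{90074}{75075} \approx 1.1998$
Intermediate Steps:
$t = \frac{1346}{3}$ ($t = \left(- \frac{1}{3}\right) \left(-1346\right) = \frac{1346}{3} \approx 448.67$)
$- \frac{4113}{-4004} + \frac{t}{2600} = - \frac{4113}{-4004} + \frac{1346}{3 \cdot 2600} = \left(-4113\right) \left(- \frac{1}{4004}\right) + \frac{1346}{3} \cdot \frac{1}{2600} = \frac{4113}{4004} + \frac{673}{3900} = \frac{90074}{75075}$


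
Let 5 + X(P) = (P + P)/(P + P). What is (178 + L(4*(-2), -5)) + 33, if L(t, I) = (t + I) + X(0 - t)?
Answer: 194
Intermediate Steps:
X(P) = -4 (X(P) = -5 + (P + P)/(P + P) = -5 + (2*P)/((2*P)) = -5 + (2*P)*(1/(2*P)) = -5 + 1 = -4)
L(t, I) = -4 + I + t (L(t, I) = (t + I) - 4 = (I + t) - 4 = -4 + I + t)
(178 + L(4*(-2), -5)) + 33 = (178 + (-4 - 5 + 4*(-2))) + 33 = (178 + (-4 - 5 - 8)) + 33 = (178 - 17) + 33 = 161 + 33 = 194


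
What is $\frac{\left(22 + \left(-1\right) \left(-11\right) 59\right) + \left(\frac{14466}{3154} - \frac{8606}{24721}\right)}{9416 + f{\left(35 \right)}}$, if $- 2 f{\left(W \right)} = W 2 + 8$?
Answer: $\frac{26324181738}{365562504409} \approx 0.07201$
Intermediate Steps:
$f{\left(W \right)} = -4 - W$ ($f{\left(W \right)} = - \frac{W 2 + 8}{2} = - \frac{2 W + 8}{2} = - \frac{8 + 2 W}{2} = -4 - W$)
$\frac{\left(22 + \left(-1\right) \left(-11\right) 59\right) + \left(\frac{14466}{3154} - \frac{8606}{24721}\right)}{9416 + f{\left(35 \right)}} = \frac{\left(22 + \left(-1\right) \left(-11\right) 59\right) + \left(\frac{14466}{3154} - \frac{8606}{24721}\right)}{9416 - 39} = \frac{\left(22 + 11 \cdot 59\right) + \left(14466 \cdot \frac{1}{3154} - \frac{8606}{24721}\right)}{9416 - 39} = \frac{\left(22 + 649\right) + \left(\frac{7233}{1577} - \frac{8606}{24721}\right)}{9416 - 39} = \frac{671 + \frac{165235331}{38985017}}{9377} = \frac{26324181738}{38985017} \cdot \frac{1}{9377} = \frac{26324181738}{365562504409}$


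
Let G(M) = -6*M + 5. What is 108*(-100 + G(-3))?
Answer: -8316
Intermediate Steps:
G(M) = 5 - 6*M
108*(-100 + G(-3)) = 108*(-100 + (5 - 6*(-3))) = 108*(-100 + (5 + 18)) = 108*(-100 + 23) = 108*(-77) = -8316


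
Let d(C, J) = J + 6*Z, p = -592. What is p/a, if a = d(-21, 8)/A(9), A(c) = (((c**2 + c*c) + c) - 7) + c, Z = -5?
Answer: 51208/11 ≈ 4655.3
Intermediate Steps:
d(C, J) = -30 + J (d(C, J) = J + 6*(-5) = J - 30 = -30 + J)
A(c) = -7 + 2*c + 2*c**2 (A(c) = (((c**2 + c**2) + c) - 7) + c = ((2*c**2 + c) - 7) + c = ((c + 2*c**2) - 7) + c = (-7 + c + 2*c**2) + c = -7 + 2*c + 2*c**2)
a = -22/173 (a = (-30 + 8)/(-7 + 2*9 + 2*9**2) = -22/(-7 + 18 + 2*81) = -22/(-7 + 18 + 162) = -22/173 ≈ -0.12717)
p/a = -592/(-22/173) = -592*(-173/22) = 51208/11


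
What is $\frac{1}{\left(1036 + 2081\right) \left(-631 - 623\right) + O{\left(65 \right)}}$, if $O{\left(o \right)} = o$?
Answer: $- \frac{1}{3908653} \approx -2.5584 \cdot 10^{-7}$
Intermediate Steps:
$\frac{1}{\left(1036 + 2081\right) \left(-631 - 623\right) + O{\left(65 \right)}} = \frac{1}{\left(1036 + 2081\right) \left(-631 - 623\right) + 65} = \frac{1}{3117 \left(-631 + \left(-2086 + 1463\right)\right) + 65} = \frac{1}{3117 \left(-631 - 623\right) + 65} = \frac{1}{3117 \left(-1254\right) + 65} = \frac{1}{-3908718 + 65} = \frac{1}{-3908653} = - \frac{1}{3908653}$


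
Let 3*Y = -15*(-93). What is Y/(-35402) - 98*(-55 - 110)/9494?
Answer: 9161865/5421074 ≈ 1.6900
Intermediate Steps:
Y = 465 (Y = (-15*(-93))/3 = (⅓)*1395 = 465)
Y/(-35402) - 98*(-55 - 110)/9494 = 465/(-35402) - 98*(-55 - 110)/9494 = 465*(-1/35402) - 98*(-165)*(1/9494) = -15/1142 + 16170*(1/9494) = -15/1142 + 8085/4747 = 9161865/5421074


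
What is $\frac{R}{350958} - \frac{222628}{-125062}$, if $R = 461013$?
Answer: $\frac{111484635}{36035722} \approx 3.0937$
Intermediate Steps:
$\frac{R}{350958} - \frac{222628}{-125062} = \frac{461013}{350958} - \frac{222628}{-125062} = 461013 \cdot \frac{1}{350958} - - \frac{15902}{8933} = \frac{5299}{4034} + \frac{15902}{8933} = \frac{111484635}{36035722}$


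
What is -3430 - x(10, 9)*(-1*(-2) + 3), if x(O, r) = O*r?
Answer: -3880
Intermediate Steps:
-3430 - x(10, 9)*(-1*(-2) + 3) = -3430 - 10*9*(-1*(-2) + 3) = -3430 - 90*(2 + 3) = -3430 - 90*5 = -3430 - 1*450 = -3430 - 450 = -3880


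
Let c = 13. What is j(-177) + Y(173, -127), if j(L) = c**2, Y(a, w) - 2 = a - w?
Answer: 471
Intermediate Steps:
Y(a, w) = 2 + a - w (Y(a, w) = 2 + (a - w) = 2 + a - w)
j(L) = 169 (j(L) = 13**2 = 169)
j(-177) + Y(173, -127) = 169 + (2 + 173 - 1*(-127)) = 169 + (2 + 173 + 127) = 169 + 302 = 471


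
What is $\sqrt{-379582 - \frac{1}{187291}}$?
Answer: $\frac{i \sqrt{13314946528958633}}{187291} \approx 616.1 i$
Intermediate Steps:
$\sqrt{-379582 - \frac{1}{187291}} = \sqrt{- \frac{71092292363}{187291}} = \frac{i \sqrt{13314946528958633}}{187291}$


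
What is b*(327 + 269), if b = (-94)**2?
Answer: 5266256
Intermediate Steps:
b = 8836
b*(327 + 269) = 8836*(327 + 269) = 8836*596 = 5266256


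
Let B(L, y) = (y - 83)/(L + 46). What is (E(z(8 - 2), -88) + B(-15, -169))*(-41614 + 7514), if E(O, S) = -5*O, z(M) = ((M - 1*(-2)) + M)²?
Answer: 33695200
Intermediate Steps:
B(L, y) = (-83 + y)/(46 + L)
z(M) = (2 + 2*M)² (z(M) = ((M + 2) + M)² = ((2 + M) + M)² = (2 + 2*M)²)
(E(z(8 - 2), -88) + B(-15, -169))*(-41614 + 7514) = (-20*(1 + (8 - 2))² + (-83 - 169)/(46 - 15))*(-41614 + 7514) = (-20*(1 + 6)² - 252/31)*(-34100) = (-20*7² + (1/31)*(-252))*(-34100) = (-20*49 - 252/31)*(-34100) = (-5*196 - 252/31)*(-34100) = (-980 - 252/31)*(-34100) = -30632/31*(-34100) = 33695200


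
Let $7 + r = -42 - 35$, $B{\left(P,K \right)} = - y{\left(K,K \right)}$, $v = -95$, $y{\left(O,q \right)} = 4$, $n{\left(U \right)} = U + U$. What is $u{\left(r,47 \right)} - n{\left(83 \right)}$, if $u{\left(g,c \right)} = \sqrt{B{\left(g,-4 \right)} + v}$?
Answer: $-166 + 3 i \sqrt{11} \approx -166.0 + 9.9499 i$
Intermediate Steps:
$n{\left(U \right)} = 2 U$
$B{\left(P,K \right)} = -4$ ($B{\left(P,K \right)} = \left(-1\right) 4 = -4$)
$r = -84$ ($r = -7 - 77 = -84$)
$u{\left(g,c \right)} = 3 i \sqrt{11}$ ($u{\left(g,c \right)} = \sqrt{-4 - 95} = \sqrt{-99} = 3 i \sqrt{11}$)
$u{\left(r,47 \right)} - n{\left(83 \right)} = 3 i \sqrt{11} - 2 \cdot 83 = 3 i \sqrt{11} - 166 = -166 + 3 i \sqrt{11}$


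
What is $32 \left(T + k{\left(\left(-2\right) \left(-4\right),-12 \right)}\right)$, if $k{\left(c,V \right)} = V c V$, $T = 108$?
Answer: $40320$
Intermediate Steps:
$k{\left(c,V \right)} = c V^{2}$ ($k{\left(c,V \right)} = V V c = c V^{2}$)
$32 \left(T + k{\left(\left(-2\right) \left(-4\right),-12 \right)}\right) = 32 \left(108 + \left(-2\right) \left(-4\right) \left(-12\right)^{2}\right) = 32 \left(108 + 8 \cdot 144\right) = 32 \left(108 + 1152\right) = 32 \cdot 1260 = 40320$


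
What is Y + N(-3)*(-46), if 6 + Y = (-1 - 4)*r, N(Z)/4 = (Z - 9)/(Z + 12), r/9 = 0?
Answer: 718/3 ≈ 239.33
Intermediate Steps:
r = 0 (r = 9*0 = 0)
N(Z) = 4*(-9 + Z)/(12 + Z) (N(Z) = 4*((Z - 9)/(Z + 12)) = 4*((-9 + Z)/(12 + Z)) = 4*(-9 + Z)/(12 + Z))
Y = -6 (Y = -6 + (-1 - 4)*0 = -6 - 5*0 = -6 + 0 = -6)
Y + N(-3)*(-46) = -6 + (4*(-9 - 3)/(12 - 3))*(-46) = -6 + (4*(-12)/9)*(-46) = -6 + (4*(1/9)*(-12))*(-46) = -6 - 16/3*(-46) = -6 + 736/3 = 718/3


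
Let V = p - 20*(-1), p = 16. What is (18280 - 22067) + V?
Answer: -3751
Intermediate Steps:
V = 36 (V = 16 - 20*(-1) = 16 + 20 = 36)
(18280 - 22067) + V = (18280 - 22067) + 36 = -3787 + 36 = -3751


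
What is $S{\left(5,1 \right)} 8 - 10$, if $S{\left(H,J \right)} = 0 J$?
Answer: $-10$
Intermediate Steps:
$S{\left(H,J \right)} = 0$
$S{\left(5,1 \right)} 8 - 10 = 0 \cdot 8 - 10 = 0 - 10 = -10$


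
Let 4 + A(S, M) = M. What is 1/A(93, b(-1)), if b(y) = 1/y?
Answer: -⅕ ≈ -0.20000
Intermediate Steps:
A(S, M) = -4 + M
1/A(93, b(-1)) = 1/(-4 + 1/(-1)) = 1/(-4 - 1) = 1/(-5) = -⅕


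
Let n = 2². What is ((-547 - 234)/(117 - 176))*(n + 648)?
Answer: 509212/59 ≈ 8630.7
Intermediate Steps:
n = 4
((-547 - 234)/(117 - 176))*(n + 648) = ((-547 - 234)/(117 - 176))*(4 + 648) = -781/(-59)*652 = -781*(-1/59)*652 = (781/59)*652 = 509212/59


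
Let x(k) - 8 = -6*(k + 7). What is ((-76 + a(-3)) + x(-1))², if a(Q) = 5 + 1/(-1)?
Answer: 10000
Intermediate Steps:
a(Q) = 4 (a(Q) = 5 - 1 = 4)
x(k) = -34 - 6*k (x(k) = 8 - 6*(k + 7) = 8 - 6*(7 + k) = 8 + (-42 - 6*k) = -34 - 6*k)
((-76 + a(-3)) + x(-1))² = ((-76 + 4) + (-34 - 6*(-1)))² = (-72 + (-34 + 6))² = (-72 - 28)² = (-100)² = 10000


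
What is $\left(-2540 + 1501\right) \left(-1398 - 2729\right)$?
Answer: $4287953$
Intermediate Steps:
$\left(-2540 + 1501\right) \left(-1398 - 2729\right) = \left(-1039\right) \left(-4127\right) = 4287953$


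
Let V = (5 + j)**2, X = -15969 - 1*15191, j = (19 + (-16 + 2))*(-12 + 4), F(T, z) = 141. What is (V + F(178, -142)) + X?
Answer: -29794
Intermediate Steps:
j = -40 (j = (19 - 14)*(-8) = 5*(-8) = -40)
X = -31160 (X = -15969 - 15191 = -31160)
V = 1225 (V = (5 - 40)**2 = (-35)**2 = 1225)
(V + F(178, -142)) + X = (1225 + 141) - 31160 = 1366 - 31160 = -29794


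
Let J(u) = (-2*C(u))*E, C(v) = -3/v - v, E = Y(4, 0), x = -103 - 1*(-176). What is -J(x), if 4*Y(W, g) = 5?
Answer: -13330/73 ≈ -182.60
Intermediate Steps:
Y(W, g) = 5/4 (Y(W, g) = (1/4)*5 = 5/4)
x = 73 (x = -103 + 176 = 73)
E = 5/4 ≈ 1.2500
C(v) = -v - 3/v
J(u) = 5*u/2 + 15/(2*u) (J(u) = -2*(-u - 3/u)*(5/4) = (2*u + 6/u)*(5/4) = 5*u/2 + 15/(2*u))
-J(x) = -5*(3 + 73**2)/(2*73) = -5*(3 + 5329)/(2*73) = -5*5332/(2*73) = -1*13330/73 = -13330/73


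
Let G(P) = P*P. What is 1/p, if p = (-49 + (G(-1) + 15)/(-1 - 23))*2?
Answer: -3/298 ≈ -0.010067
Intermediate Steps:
G(P) = P**2
p = -298/3 (p = (-49 + ((-1)**2 + 15)/(-1 - 23))*2 = (-49 + (1 + 15)/(-24))*2 = (-49 + 16*(-1/24))*2 = (-49 - 2/3)*2 = -149/3*2 = -298/3 ≈ -99.333)
1/p = 1/(-298/3) = -3/298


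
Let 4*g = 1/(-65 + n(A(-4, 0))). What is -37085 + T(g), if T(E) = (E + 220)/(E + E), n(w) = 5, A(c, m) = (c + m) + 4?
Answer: -126969/2 ≈ -63485.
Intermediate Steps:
A(c, m) = 4 + c + m
g = -1/240 (g = 1/(4*(-65 + 5)) = (¼)/(-60) = (¼)*(-1/60) = -1/240 ≈ -0.0041667)
T(E) = (220 + E)/(2*E) (T(E) = (220 + E)/((2*E)) = (220 + E)*(1/(2*E)) = (220 + E)/(2*E))
-37085 + T(g) = -37085 + (220 - 1/240)/(2*(-1/240)) = -37085 + (½)*(-240)*(52799/240) = -37085 - 52799/2 = -126969/2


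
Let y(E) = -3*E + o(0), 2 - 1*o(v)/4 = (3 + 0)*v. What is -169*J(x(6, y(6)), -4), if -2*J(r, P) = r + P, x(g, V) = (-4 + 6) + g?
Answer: 338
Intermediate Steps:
o(v) = 8 - 12*v (o(v) = 8 - 4*(3 + 0)*v = 8 - 12*v)
y(E) = 8 - 3*E (y(E) = -3*E + (8 - 12*0) = -3*E + (8 + 0) = -3*E + 8 = 8 - 3*E)
x(g, V) = 2 + g
J(r, P) = -P/2 - r/2 (J(r, P) = -(r + P)/2 = -(P + r)/2 = -P/2 - r/2)
-169*J(x(6, y(6)), -4) = -169*(-½*(-4) - (2 + 6)/2) = -169*(2 - ½*8) = -169*(2 - 4) = -169*(-2) = 338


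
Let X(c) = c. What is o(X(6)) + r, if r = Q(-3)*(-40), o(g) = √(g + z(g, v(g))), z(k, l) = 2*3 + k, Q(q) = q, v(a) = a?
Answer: 120 + 3*√2 ≈ 124.24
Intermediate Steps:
z(k, l) = 6 + k
o(g) = √(6 + 2*g) (o(g) = √(g + (6 + g)) = √(6 + 2*g))
r = 120 (r = -3*(-40) = 120)
o(X(6)) + r = √(6 + 2*6) + 120 = √(6 + 12) + 120 = √18 + 120 = 3*√2 + 120 = 120 + 3*√2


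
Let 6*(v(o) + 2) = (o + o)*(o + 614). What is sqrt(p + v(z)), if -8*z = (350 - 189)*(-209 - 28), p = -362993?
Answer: sqrt(524562931)/8 ≈ 2862.9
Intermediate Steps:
z = 38157/8 (z = -(350 - 189)*(-209 - 28)/8 = -161*(-237)/8 = -1/8*(-38157) = 38157/8 ≈ 4769.6)
v(o) = -2 + o*(614 + o)/3 (v(o) = -2 + ((o + o)*(o + 614))/6 = -2 + ((2*o)*(614 + o))/6 = -2 + (2*o*(614 + o))/6 = -2 + o*(614 + o)/3)
sqrt(p + v(z)) = sqrt(-362993 + (-2 + (38157/8)**2/3 + (614/3)*(38157/8))) = sqrt(-362993 + (-2 + (1/3)*(1455956649/64) + 3904733/4)) = sqrt(-362993 + (-2 + 485318883/64 + 3904733/4)) = sqrt(-362993 + 547794483/64) = sqrt(524562931/64) = sqrt(524562931)/8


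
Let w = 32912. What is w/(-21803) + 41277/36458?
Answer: -299943265/794893774 ≈ -0.37734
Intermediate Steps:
w/(-21803) + 41277/36458 = 32912/(-21803) + 41277/36458 = 32912*(-1/21803) + 41277*(1/36458) = -32912/21803 + 41277/36458 = -299943265/794893774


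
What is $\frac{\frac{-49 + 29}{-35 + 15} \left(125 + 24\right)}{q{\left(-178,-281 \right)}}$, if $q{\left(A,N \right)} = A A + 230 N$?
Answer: $- \frac{149}{32946} \approx -0.0045226$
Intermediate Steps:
$q{\left(A,N \right)} = A^{2} + 230 N$
$\frac{\frac{-49 + 29}{-35 + 15} \left(125 + 24\right)}{q{\left(-178,-281 \right)}} = \frac{\frac{-49 + 29}{-35 + 15} \left(125 + 24\right)}{\left(-178\right)^{2} + 230 \left(-281\right)} = \frac{- \frac{20}{-20} \cdot 149}{31684 - 64630} = \frac{\left(-20\right) \left(- \frac{1}{20}\right) 149}{-32946} = 1 \cdot 149 \left(- \frac{1}{32946}\right) = 149 \left(- \frac{1}{32946}\right) = - \frac{149}{32946}$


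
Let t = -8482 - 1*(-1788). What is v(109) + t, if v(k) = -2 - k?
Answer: -6805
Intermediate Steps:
t = -6694 (t = -8482 + 1788 = -6694)
v(109) + t = (-2 - 1*109) - 6694 = (-2 - 109) - 6694 = -111 - 6694 = -6805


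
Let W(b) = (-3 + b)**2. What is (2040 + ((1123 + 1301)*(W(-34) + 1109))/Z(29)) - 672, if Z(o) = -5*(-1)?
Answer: 6013512/5 ≈ 1.2027e+6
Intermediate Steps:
Z(o) = 5
(2040 + ((1123 + 1301)*(W(-34) + 1109))/Z(29)) - 672 = (2040 + ((1123 + 1301)*((-3 - 34)**2 + 1109))/5) - 672 = (2040 + (2424*((-37)**2 + 1109))*(1/5)) - 672 = (2040 + (2424*(1369 + 1109))*(1/5)) - 672 = (2040 + (2424*2478)*(1/5)) - 672 = (2040 + 6006672*(1/5)) - 672 = (2040 + 6006672/5) - 672 = 6016872/5 - 672 = 6013512/5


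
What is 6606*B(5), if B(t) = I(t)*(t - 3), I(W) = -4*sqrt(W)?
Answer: -52848*sqrt(5) ≈ -1.1817e+5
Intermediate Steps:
B(t) = -4*sqrt(t)*(-3 + t) (B(t) = (-4*sqrt(t))*(t - 3) = (-4*sqrt(t))*(-3 + t) = -4*sqrt(t)*(-3 + t))
6606*B(5) = 6606*(4*sqrt(5)*(3 - 1*5)) = 6606*(4*sqrt(5)*(3 - 5)) = 6606*(4*sqrt(5)*(-2)) = 6606*(-8*sqrt(5)) = -52848*sqrt(5)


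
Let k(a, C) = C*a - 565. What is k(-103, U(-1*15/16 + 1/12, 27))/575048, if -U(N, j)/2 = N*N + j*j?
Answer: 172522711/662455296 ≈ 0.26043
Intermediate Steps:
U(N, j) = -2*N**2 - 2*j**2 (U(N, j) = -2*(N*N + j*j) = -2*(N**2 + j**2) = -2*N**2 - 2*j**2)
k(a, C) = -565 + C*a
k(-103, U(-1*15/16 + 1/12, 27))/575048 = (-565 + (-2*(-1*15/16 + 1/12)**2 - 2*27**2)*(-103))/575048 = (-565 + (-2*(-15*1/16 + 1*(1/12))**2 - 2*729)*(-103))*(1/575048) = (-565 + (-2*(-15/16 + 1/12)**2 - 1458)*(-103))*(1/575048) = (-565 + (-2*(-41/48)**2 - 1458)*(-103))*(1/575048) = (-565 + (-2*1681/2304 - 1458)*(-103))*(1/575048) = (-565 + (-1681/1152 - 1458)*(-103))*(1/575048) = (-565 - 1681297/1152*(-103))*(1/575048) = (-565 + 173173591/1152)*(1/575048) = (172522711/1152)*(1/575048) = 172522711/662455296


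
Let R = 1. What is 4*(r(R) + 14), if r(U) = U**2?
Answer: 60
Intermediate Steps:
4*(r(R) + 14) = 4*(1**2 + 14) = 4*(1 + 14) = 4*15 = 60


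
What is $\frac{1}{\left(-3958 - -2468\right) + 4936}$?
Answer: $\frac{1}{3446} \approx 0.00029019$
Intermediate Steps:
$\frac{1}{\left(-3958 - -2468\right) + 4936} = \frac{1}{\left(-3958 + 2468\right) + 4936} = \frac{1}{-1490 + 4936} = \frac{1}{3446}$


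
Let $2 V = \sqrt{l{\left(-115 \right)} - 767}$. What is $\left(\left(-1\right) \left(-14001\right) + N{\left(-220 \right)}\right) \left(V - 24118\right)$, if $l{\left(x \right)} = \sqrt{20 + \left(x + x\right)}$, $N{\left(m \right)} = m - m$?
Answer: $-337676118 + \frac{14001 \sqrt{-767 + i \sqrt{210}}}{2} \approx -3.3767 \cdot 10^{8} + 1.9389 \cdot 10^{5} i$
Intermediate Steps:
$N{\left(m \right)} = 0$
$l{\left(x \right)} = \sqrt{20 + 2 x}$
$V = \frac{\sqrt{-767 + i \sqrt{210}}}{2}$ ($V = \frac{\sqrt{\sqrt{20 + 2 \left(-115\right)} - 767}}{2} = \frac{\sqrt{\sqrt{20 - 230} - 767}}{2} = \frac{\sqrt{\sqrt{-210} - 767}}{2} = \frac{\sqrt{i \sqrt{210} - 767}}{2} = \frac{\sqrt{-767 + i \sqrt{210}}}{2} \approx 0.13081 + 13.848 i$)
$\left(\left(-1\right) \left(-14001\right) + N{\left(-220 \right)}\right) \left(V - 24118\right) = \left(\left(-1\right) \left(-14001\right) + 0\right) \left(\frac{\sqrt{-767 + i \sqrt{210}}}{2} - 24118\right) = \left(14001 + 0\right) \left(-24118 + \frac{\sqrt{-767 + i \sqrt{210}}}{2}\right) = 14001 \left(-24118 + \frac{\sqrt{-767 + i \sqrt{210}}}{2}\right) = -337676118 + \frac{14001 \sqrt{-767 + i \sqrt{210}}}{2}$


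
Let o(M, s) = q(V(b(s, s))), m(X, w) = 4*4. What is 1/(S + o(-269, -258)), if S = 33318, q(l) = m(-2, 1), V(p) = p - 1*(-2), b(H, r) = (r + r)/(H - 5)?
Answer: 1/33334 ≈ 2.9999e-5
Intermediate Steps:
m(X, w) = 16
b(H, r) = 2*r/(-5 + H) (b(H, r) = (2*r)/(-5 + H) = 2*r/(-5 + H))
V(p) = 2 + p (V(p) = p + 2 = 2 + p)
q(l) = 16
o(M, s) = 16
1/(S + o(-269, -258)) = 1/(33318 + 16) = 1/33334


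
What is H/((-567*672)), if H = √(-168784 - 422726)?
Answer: -I*√591510/381024 ≈ -0.0020185*I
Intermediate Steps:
H = I*√591510 (H = √(-591510) = I*√591510 ≈ 769.1*I)
H/((-567*672)) = (I*√591510)/((-567*672)) = (I*√591510)/(-381024) = (I*√591510)*(-1/381024) = -I*√591510/381024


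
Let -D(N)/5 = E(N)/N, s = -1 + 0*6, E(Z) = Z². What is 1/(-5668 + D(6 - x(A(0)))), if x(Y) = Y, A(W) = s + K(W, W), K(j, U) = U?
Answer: -1/5703 ≈ -0.00017535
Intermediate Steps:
s = -1 (s = -1 + 0 = -1)
A(W) = -1 + W
D(N) = -5*N (D(N) = -5*N²/N = -5*N)
1/(-5668 + D(6 - x(A(0)))) = 1/(-5668 - 5*(6 - (-1 + 0))) = 1/(-5668 - 5*(6 - 1*(-1))) = 1/(-5668 - 5*(6 + 1)) = 1/(-5668 - 5*7) = 1/(-5668 - 35) = 1/(-5703) = -1/5703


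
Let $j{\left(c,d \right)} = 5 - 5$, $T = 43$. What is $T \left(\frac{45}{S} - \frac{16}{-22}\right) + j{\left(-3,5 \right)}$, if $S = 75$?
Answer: $\frac{3139}{55} \approx 57.073$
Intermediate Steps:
$j{\left(c,d \right)} = 0$ ($j{\left(c,d \right)} = 5 - 5 = 0$)
$T \left(\frac{45}{S} - \frac{16}{-22}\right) + j{\left(-3,5 \right)} = 43 \left(\frac{45}{75} - \frac{16}{-22}\right) + 0 = 43 \left(45 \cdot \frac{1}{75} - - \frac{8}{11}\right) + 0 = 43 \left(\frac{3}{5} + \frac{8}{11}\right) + 0 = 43 \cdot \frac{73}{55} + 0 = \frac{3139}{55} + 0 = \frac{3139}{55}$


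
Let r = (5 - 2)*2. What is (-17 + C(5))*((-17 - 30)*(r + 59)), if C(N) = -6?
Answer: 70265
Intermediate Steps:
r = 6 (r = 3*2 = 6)
(-17 + C(5))*((-17 - 30)*(r + 59)) = (-17 - 6)*((-17 - 30)*(6 + 59)) = -(-1081)*65 = -23*(-3055) = 70265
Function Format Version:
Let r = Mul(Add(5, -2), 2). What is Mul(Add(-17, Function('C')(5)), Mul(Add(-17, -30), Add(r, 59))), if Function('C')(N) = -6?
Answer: 70265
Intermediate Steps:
r = 6 (r = Mul(3, 2) = 6)
Mul(Add(-17, Function('C')(5)), Mul(Add(-17, -30), Add(r, 59))) = Mul(Add(-17, -6), Mul(Add(-17, -30), Add(6, 59))) = Mul(-23, Mul(-47, 65)) = Mul(-23, -3055) = 70265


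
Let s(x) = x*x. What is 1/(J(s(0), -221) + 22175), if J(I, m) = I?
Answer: 1/22175 ≈ 4.5096e-5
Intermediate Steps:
s(x) = x²
1/(J(s(0), -221) + 22175) = 1/(0² + 22175) = 1/(0 + 22175) = 1/22175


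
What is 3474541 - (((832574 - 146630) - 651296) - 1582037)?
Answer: 5021930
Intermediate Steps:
3474541 - (((832574 - 146630) - 651296) - 1582037) = 3474541 - ((685944 - 651296) - 1582037) = 3474541 - (34648 - 1582037) = 3474541 - 1*(-1547389) = 3474541 + 1547389 = 5021930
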